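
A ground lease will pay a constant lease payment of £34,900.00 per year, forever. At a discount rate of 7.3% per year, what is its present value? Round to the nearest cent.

£478082.19

Level perpetuity: PV = C / r = £34,900.00 / 0.073 = £478,082.19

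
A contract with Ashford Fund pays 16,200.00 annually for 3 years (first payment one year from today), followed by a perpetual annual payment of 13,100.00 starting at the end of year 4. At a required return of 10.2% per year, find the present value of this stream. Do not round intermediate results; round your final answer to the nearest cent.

PV of 3-year annuity: 16,200.00 × [1 − (1+0.102)^−3] / 0.102 = 40145.57303
Perpetuity value at year 3: 13,100.00 / 0.102 = 128431.37255
PV of perpetuity: 128431.37255 / (1+0.102)^3 = 95967.97708
Total PV = 40145.57303 + 95967.97708 = 136113.55010

136113.55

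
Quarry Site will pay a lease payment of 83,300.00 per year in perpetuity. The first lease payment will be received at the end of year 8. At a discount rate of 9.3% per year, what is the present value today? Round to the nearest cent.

Value at end of year 7: C / r = 83,300.00 / 0.093 = 895,698.9247
Discount to today: PV = 895,698.9247 / (1 + 0.093)^7 = 895,698.9247 / 1.863550 = 480,641.12

480641.12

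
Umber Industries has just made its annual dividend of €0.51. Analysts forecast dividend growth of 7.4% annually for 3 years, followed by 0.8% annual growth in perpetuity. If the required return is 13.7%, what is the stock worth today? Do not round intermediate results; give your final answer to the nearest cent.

D_1 = 0.54774
D_2 = 0.58827
D_3 = 0.63180
Terminal value at year 3: TV = D_3×(1+g_2)/(r−g_2) = 0.63686/0.129 = 4.93689
P_0 = D_1/(1+r)^1 + D_2/(1+r)^2 + D_3/(1+r)^3 + TV/(1+r)^3
    = 0.48174 + 0.45505 + 0.42983 + 3.35871 = 4.72533

€4.73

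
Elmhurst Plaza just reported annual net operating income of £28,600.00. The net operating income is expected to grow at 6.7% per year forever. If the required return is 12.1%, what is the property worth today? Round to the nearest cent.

D₁ = D₀ × (1 + g) = £28,600.00 × 1.067 = £30,516.2000
Growing perpetuity: P = D₁ / (r − g) = £30,516.2000 / (0.121 − 0.067) = £565,114.81

£565114.81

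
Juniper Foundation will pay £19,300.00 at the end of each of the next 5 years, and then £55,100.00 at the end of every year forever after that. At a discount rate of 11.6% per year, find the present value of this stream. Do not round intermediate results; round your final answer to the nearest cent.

PV of 5-year annuity: £19,300.00 × [1 − (1+0.116)^−5] / 0.116 = 70267.14831
Perpetuity value at year 5: £55,100.00 / 0.116 = 475000.00000
PV of perpetuity: 475000.00000 / (1+0.116)^5 = 274392.75275
Total PV = 70267.14831 + 274392.75275 = 344659.90106

£344659.90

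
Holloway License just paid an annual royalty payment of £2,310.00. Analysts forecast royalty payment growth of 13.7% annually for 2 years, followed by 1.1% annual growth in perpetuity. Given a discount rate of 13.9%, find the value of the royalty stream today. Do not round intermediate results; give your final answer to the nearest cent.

D_1 = 2626.47000
D_2 = 2986.29639
Terminal value at year 2: TV = D_2×(1+g_2)/(r−g_2) = 3019.14565/0.128 = 23587.07539
P_0 = D_1/(1+r)^1 + D_2/(1+r)^2 + TV/(1+r)^2
    = 2305.94381 + 2301.89474 + 18181.37176 = 22789.21031

£22789.21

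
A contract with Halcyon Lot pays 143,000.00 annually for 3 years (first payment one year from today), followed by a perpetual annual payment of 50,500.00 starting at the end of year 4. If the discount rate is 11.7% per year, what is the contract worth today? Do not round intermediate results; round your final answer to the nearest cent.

PV of 3-year annuity: 143,000.00 × [1 − (1+0.117)^−3] / 0.117 = 345240.26911
Perpetuity value at year 3: 50,500.00 / 0.117 = 431623.93162
PV of perpetuity: 431623.93162 / (1+0.117)^3 = 309703.41701
Total PV = 345240.26911 + 309703.41701 = 654943.68612

654943.69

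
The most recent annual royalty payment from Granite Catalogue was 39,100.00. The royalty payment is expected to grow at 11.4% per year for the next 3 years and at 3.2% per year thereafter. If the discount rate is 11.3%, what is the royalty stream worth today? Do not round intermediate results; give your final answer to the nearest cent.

D_1 = 43557.40000
D_2 = 48522.94360
D_3 = 54054.55917
Terminal value at year 3: TV = D_3×(1+g_2)/(r−g_2) = 55784.30506/0.081 = 688695.12425
P_0 = D_1/(1+r)^1 + D_2/(1+r)^2 + D_3/(1+r)^3 + TV/(1+r)^3
    = 39135.13028 + 39170.29212 + 39205.48555 + 499506.92707 = 617017.83502

617017.84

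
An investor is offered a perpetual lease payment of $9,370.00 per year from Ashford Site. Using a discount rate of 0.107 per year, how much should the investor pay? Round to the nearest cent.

$87570.09

Level perpetuity: PV = C / r = $9,370.00 / 0.107 = $87,570.09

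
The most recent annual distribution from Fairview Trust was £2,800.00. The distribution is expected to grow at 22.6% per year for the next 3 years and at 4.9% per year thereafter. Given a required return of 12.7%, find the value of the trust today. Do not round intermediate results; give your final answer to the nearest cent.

D_1 = 3432.80000
D_2 = 4208.61280
D_3 = 5159.75929
Terminal value at year 3: TV = D_3×(1+g_2)/(r−g_2) = 5412.58750/0.078 = 69392.14741
P_0 = D_1/(1+r)^1 + D_2/(1+r)^2 + D_3/(1+r)^3 + TV/(1+r)^3
    = 3045.96273 + 3313.53178 + 3604.60511 + 48477.31741 = 58441.41702

£58441.42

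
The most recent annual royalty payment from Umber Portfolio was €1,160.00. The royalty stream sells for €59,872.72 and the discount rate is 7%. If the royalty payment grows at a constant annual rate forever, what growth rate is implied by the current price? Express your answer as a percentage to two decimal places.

4.97%

P = D₀(1+g)/(r−g) ⇒ P(r−g) = D₀(1+g) ⇒ g(P+D₀) = P·r − D₀
g = (P·r − D₀)/(P + D₀) = (€59,872.72×0.07 − €1,160.00) / (€59,872.72 + €1,160.00) = 0.049663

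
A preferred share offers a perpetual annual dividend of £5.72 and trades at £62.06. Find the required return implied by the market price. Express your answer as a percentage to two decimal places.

9.22%

P = C/r ⇒ r = C/P = £5.72/£62.06 = 0.092169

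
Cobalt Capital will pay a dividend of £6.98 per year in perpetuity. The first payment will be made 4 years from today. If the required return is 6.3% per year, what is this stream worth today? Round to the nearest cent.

Value at end of year 3: C / r = £6.98 / 0.063 = £110.7937
Discount to today: PV = £110.7937 / (1 + 0.063)^3 = £110.7937 / 1.201157 = £92.24

£92.24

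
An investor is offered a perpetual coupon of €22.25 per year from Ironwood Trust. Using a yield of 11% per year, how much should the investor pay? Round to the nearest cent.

€202.27

Level perpetuity: PV = C / r = €22.25 / 0.11 = €202.27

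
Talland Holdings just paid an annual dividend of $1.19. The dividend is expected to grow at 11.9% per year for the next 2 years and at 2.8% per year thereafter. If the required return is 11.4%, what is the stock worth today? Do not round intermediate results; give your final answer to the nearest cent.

$16.75

D_1 = 1.33161
D_2 = 1.49007
Terminal value at year 2: TV = D_2×(1+g_2)/(r−g_2) = 1.53179/0.086 = 17.81155
P_0 = D_1/(1+r)^1 + D_2/(1+r)^2 + TV/(1+r)^2
    = 1.19534 + 1.20071 + 14.35263 = 16.74867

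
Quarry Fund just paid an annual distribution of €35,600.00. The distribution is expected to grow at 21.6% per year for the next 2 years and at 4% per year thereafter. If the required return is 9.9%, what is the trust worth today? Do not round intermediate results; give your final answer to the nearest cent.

€851224.38

D_1 = 43289.60000
D_2 = 52640.15360
Terminal value at year 2: TV = D_2×(1+g_2)/(r−g_2) = 54745.75974/0.059 = 927894.23295
P_0 = D_1/(1+r)^1 + D_2/(1+r)^2 + TV/(1+r)^2
    = 39389.99090 + 43583.46582 + 768250.92292 = 851224.37964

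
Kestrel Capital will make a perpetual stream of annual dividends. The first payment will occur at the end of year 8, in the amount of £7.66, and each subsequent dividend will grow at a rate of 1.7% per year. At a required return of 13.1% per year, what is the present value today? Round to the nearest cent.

£28.38

Value at end of year 7: C₁ / (r − g) = £7.66 / (0.131 − 0.017) = £67.1930
Discount to today: PV = £67.1930 / (1 + 0.131)^7 = £67.1930 / 2.367218 = £28.38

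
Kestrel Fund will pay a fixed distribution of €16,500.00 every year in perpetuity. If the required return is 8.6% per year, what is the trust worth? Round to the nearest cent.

€191860.47

Level perpetuity: PV = C / r = €16,500.00 / 0.086 = €191,860.47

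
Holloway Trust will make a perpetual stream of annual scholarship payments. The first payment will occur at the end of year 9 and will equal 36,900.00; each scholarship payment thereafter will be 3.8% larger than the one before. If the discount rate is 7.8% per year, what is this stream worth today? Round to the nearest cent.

Value at end of year 8: C₁ / (r − g) = 36,900.00 / (0.078 − 0.038) = 922,500.0000
Discount to today: PV = 922,500.0000 / (1 + 0.078)^8 = 922,500.0000 / 1.823686 = 505,843.63

505843.63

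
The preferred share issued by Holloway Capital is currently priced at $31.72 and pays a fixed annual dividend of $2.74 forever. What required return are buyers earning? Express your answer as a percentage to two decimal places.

8.64%

P = C/r ⇒ r = C/P = $2.74/$31.72 = 0.086381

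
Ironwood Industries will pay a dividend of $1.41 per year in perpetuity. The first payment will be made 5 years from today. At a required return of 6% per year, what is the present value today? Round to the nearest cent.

$18.61

Value at end of year 4: C / r = $1.41 / 0.06 = $23.5000
Discount to today: PV = $23.5000 / (1 + 0.06)^4 = $23.5000 / 1.262477 = $18.61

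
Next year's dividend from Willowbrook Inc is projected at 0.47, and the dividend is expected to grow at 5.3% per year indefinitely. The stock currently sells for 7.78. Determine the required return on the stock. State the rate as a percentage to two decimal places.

11.34%

P = D₁/(r − g) ⇒ r = D₁/P + g = 0.4700/7.78 + 0.053 = 0.060411 + 0.053 = 0.113411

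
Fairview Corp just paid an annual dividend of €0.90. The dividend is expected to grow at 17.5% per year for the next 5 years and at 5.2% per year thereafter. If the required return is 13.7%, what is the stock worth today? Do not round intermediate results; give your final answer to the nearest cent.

D_1 = 1.05750
D_2 = 1.24256
D_3 = 1.46001
D_4 = 1.71551
D_5 = 2.01573
Terminal value at year 5: TV = D_5×(1+g_2)/(r−g_2) = 2.12055/0.085 = 24.94759
P_0 = D_1/(1+r)^1 + D_2/(1+r)^2 + D_3/(1+r)^3 + D_4/(1+r)^4 + D_5/(1+r)^5 + TV/(1+r)^5
    = 0.93008 + 0.96116 + 0.99329 + 1.02648 + 1.06079 + 13.12884 = 18.10064

€18.10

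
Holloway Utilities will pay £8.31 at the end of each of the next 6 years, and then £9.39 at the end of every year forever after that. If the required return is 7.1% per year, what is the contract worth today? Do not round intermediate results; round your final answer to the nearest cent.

£127.12

PV of 6-year annuity: £8.31 × [1 − (1+0.071)^−6] / 0.071 = 39.48796
Perpetuity value at year 6: £9.39 / 0.071 = 132.25352
PV of perpetuity: 132.25352 / (1+0.071)^6 = 87.63355
Total PV = 39.48796 + 87.63355 = 127.12151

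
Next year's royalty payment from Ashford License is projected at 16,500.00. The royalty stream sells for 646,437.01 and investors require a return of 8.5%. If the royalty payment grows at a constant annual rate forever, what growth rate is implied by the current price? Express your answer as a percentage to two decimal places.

P = D₁/(r−g) ⇒ g = r − D₁/P = 0.085 − 16,500.00/646,437.01 = 0.059475

5.95%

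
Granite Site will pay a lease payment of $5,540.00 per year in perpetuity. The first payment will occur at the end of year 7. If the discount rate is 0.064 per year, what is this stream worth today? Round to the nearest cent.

$59659.56

Value at end of year 6: C / r = $5,540.00 / 0.064 = $86,562.5000
Discount to today: PV = $86,562.5000 / (1 + 0.064)^6 = $86,562.5000 / 1.450941 = $59,659.56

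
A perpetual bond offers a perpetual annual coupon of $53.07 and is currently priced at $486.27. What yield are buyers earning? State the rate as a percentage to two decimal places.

10.91%

P = C/r ⇒ r = C/P = $53.07/$486.27 = 0.109137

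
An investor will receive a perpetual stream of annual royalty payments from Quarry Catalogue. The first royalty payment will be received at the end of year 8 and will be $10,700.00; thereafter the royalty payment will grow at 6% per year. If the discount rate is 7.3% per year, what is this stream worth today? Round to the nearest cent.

$502623.02

Value at end of year 7: C₁ / (r − g) = $10,700.00 / (0.073 − 0.06) = $823,076.9231
Discount to today: PV = $823,076.9231 / (1 + 0.073)^7 = $823,076.9231 / 1.637563 = $502,623.02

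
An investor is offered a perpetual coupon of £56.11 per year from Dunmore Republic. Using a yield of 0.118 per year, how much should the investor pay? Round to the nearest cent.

Level perpetuity: PV = C / r = £56.11 / 0.118 = £475.51

£475.51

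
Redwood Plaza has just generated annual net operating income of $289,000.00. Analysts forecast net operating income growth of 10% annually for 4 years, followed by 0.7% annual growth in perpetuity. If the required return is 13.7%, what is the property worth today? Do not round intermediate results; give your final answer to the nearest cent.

$3026124.38

D_1 = 317900.00000
D_2 = 349690.00000
D_3 = 384659.00000
D_4 = 423124.90000
Terminal value at year 4: TV = D_4×(1+g_2)/(r−g_2) = 426086.77430/0.13 = 3277590.57154
P_0 = D_1/(1+r)^1 + D_2/(1+r)^2 + D_3/(1+r)^3 + D_4/(1+r)^4 + TV/(1+r)^4
    = 279595.42656 + 270496.89465 + 261694.44513 + 253178.44296 + 1961159.16970 = 3026124.37900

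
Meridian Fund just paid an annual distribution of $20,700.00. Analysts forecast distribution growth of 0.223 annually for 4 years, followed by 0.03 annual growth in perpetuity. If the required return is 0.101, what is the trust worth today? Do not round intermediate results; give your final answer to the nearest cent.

D_1 = 25316.10000
D_2 = 30961.59030
D_3 = 37866.02494
D_4 = 46310.14850
Terminal value at year 4: TV = D_4×(1+g_2)/(r−g_2) = 47699.45295/0.071 = 671823.28102
P_0 = D_1/(1+r)^1 + D_2/(1+r)^2 + D_3/(1+r)^3 + D_4/(1+r)^4 + TV/(1+r)^4
    = 22993.73297 + 25541.63072 + 28371.85683 + 31515.69564 + 457199.52835 = 565622.44451

$565622.44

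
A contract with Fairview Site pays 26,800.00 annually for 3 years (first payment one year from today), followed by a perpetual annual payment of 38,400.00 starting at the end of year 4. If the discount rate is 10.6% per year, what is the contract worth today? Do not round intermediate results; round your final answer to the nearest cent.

333718.68

PV of 3-year annuity: 26,800.00 × [1 − (1+0.106)^−3] / 0.106 = 65949.87781
Perpetuity value at year 3: 38,400.00 / 0.106 = 362264.15094
PV of perpetuity: 362264.15094 / (1+0.106)^3 = 267768.80363
Total PV = 65949.87781 + 267768.80363 = 333718.68144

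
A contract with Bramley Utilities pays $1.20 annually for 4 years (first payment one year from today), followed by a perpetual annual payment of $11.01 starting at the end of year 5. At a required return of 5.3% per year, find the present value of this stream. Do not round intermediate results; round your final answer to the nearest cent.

$173.19

PV of 4-year annuity: $1.20 × [1 − (1+0.053)^−4] / 0.053 = 4.22565
Perpetuity value at year 4: $11.01 / 0.053 = 207.73585
PV of perpetuity: 207.73585 / (1+0.053)^4 = 168.96547
Total PV = 4.22565 + 168.96547 = 173.19113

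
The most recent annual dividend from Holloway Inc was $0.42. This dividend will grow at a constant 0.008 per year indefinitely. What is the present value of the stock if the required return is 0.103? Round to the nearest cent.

$4.46

D₁ = D₀ × (1 + g) = $0.42 × 1.008 = $0.4234
Growing perpetuity: P = D₁ / (r − g) = $0.4234 / (0.103 − 0.008) = $4.46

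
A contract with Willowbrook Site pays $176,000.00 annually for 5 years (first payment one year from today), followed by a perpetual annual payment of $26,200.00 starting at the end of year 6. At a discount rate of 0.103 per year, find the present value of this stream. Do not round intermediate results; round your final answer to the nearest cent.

PV of 5-year annuity: $176,000.00 × [1 − (1+0.103)^−5] / 0.103 = 662096.53251
Perpetuity value at year 5: $26,200.00 / 0.103 = 254368.93204
PV of perpetuity: 254368.93204 / (1+0.103)^5 = 155806.83459
Total PV = 662096.53251 + 155806.83459 = 817903.36709

$817903.37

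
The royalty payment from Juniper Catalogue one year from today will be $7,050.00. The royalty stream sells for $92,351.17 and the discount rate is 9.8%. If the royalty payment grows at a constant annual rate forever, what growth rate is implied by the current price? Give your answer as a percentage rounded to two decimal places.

2.17%

P = D₁/(r−g) ⇒ g = r − D₁/P = 0.098 − $7,050.00/$92,351.17 = 0.021661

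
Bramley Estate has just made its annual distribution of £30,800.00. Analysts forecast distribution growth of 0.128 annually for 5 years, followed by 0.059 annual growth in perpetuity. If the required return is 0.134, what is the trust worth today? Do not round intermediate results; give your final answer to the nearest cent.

D_1 = 34742.40000
D_2 = 39189.42720
D_3 = 44205.67388
D_4 = 49864.00014
D_5 = 56246.59216
Terminal value at year 5: TV = D_5×(1+g_2)/(r−g_2) = 59565.14109/0.075 = 794201.88125
P_0 = D_1/(1+r)^1 + D_2/(1+r)^2 + D_3/(1+r)^3 + D_4/(1+r)^4 + D_5/(1+r)^5 + TV/(1+r)^5
    = 30637.03704 + 30474.93631 + 30313.69326 + 30153.30335 + 29993.76206 + 423511.92034 = 575084.65237

£575084.65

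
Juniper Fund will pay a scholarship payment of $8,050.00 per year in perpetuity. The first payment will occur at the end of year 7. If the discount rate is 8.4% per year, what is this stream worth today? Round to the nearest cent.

$59066.45

Value at end of year 6: C / r = $8,050.00 / 0.084 = $95,833.3333
Discount to today: PV = $95,833.3333 / (1 + 0.084)^6 = $95,833.3333 / 1.622466 = $59,066.45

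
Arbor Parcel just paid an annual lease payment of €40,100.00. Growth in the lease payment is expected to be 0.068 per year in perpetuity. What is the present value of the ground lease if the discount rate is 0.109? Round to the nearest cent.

€1044556.10

D₁ = D₀ × (1 + g) = €40,100.00 × 1.068 = €42,826.8000
Growing perpetuity: P = D₁ / (r − g) = €42,826.8000 / (0.109 − 0.068) = €1,044,556.10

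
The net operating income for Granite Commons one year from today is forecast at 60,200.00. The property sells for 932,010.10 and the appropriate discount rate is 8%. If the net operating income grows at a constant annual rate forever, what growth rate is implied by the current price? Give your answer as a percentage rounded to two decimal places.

P = D₁/(r−g) ⇒ g = r − D₁/P = 0.08 − 60,200.00/932,010.10 = 0.015408

1.54%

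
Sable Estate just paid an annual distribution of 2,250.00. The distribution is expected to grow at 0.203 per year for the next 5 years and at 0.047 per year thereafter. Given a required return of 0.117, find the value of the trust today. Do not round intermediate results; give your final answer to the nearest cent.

D_1 = 2706.75000
D_2 = 3256.22025
D_3 = 3917.23296
D_4 = 4712.43125
D_5 = 5669.05480
Terminal value at year 5: TV = D_5×(1+g_2)/(r−g_2) = 5935.50037/0.07 = 84792.86245
P_0 = D_1/(1+r)^1 + D_2/(1+r)^2 + D_3/(1+r)^3 + D_4/(1+r)^4 + D_5/(1+r)^5 + TV/(1+r)^5
    = 2423.23187 + 2609.80120 + 2810.73486 + 3027.13880 + 3260.20410 + 48763.33847 = 62894.44930

62894.45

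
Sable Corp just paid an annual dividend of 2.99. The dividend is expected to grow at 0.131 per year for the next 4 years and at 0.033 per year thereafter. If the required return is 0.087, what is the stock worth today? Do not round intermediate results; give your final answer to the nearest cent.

D_1 = 3.38169
D_2 = 3.82469
D_3 = 4.32573
D_4 = 4.89240
Terminal value at year 4: TV = D_4×(1+g_2)/(r−g_2) = 5.05385/0.054 = 93.58972
P_0 = D_1/(1+r)^1 + D_2/(1+r)^2 + D_3/(1+r)^3 + D_4/(1+r)^4 + TV/(1+r)^4
    = 3.11103 + 3.23696 + 3.36799 + 3.50432 + 67.03629 = 80.25659

80.26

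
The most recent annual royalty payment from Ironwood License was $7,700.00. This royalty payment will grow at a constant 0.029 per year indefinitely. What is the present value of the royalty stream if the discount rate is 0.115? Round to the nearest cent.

$92131.40

D₁ = D₀ × (1 + g) = $7,700.00 × 1.029 = $7,923.3000
Growing perpetuity: P = D₁ / (r − g) = $7,923.3000 / (0.115 − 0.029) = $92,131.40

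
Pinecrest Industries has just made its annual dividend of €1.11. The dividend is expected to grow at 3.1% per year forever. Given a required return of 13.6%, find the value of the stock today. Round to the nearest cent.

D₁ = D₀ × (1 + g) = €1.11 × 1.031 = €1.1444
Growing perpetuity: P = D₁ / (r − g) = €1.1444 / (0.136 − 0.031) = €10.90

€10.90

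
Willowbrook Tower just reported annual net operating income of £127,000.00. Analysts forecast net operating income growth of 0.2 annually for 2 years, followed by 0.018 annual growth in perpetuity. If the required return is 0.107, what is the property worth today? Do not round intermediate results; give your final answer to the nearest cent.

£1993885.69

D_1 = 152400.00000
D_2 = 182880.00000
Terminal value at year 2: TV = D_2×(1+g_2)/(r−g_2) = 186171.84000/0.089 = 2091818.42697
P_0 = D_1/(1+r)^1 + D_2/(1+r)^2 + TV/(1+r)^2
    = 137669.37669 + 149235.09669 + 1706981.21829 = 1993885.69167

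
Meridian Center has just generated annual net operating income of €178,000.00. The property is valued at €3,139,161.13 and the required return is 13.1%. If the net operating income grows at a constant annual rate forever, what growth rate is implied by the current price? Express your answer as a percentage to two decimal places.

P = D₀(1+g)/(r−g) ⇒ P(r−g) = D₀(1+g) ⇒ g(P+D₀) = P·r − D₀
g = (P·r − D₀)/(P + D₀) = (€3,139,161.13×0.131 − €178,000.00) / (€3,139,161.13 + €178,000.00) = 0.070310

7.03%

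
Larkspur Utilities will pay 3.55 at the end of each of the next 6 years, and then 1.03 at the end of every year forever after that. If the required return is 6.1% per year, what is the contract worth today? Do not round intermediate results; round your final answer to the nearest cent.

29.24

PV of 6-year annuity: 3.55 × [1 − (1+0.061)^−6] / 0.061 = 17.40179
Perpetuity value at year 6: 1.03 / 0.061 = 16.88525
PV of perpetuity: 16.88525 / (1+0.061)^6 = 11.83628
Total PV = 17.40179 + 11.83628 = 29.23807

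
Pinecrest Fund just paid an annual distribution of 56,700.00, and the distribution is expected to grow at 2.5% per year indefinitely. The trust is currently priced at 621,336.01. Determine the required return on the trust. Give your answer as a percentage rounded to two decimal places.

11.85%

D₁ = 56,700.00 × 1.025 = 58,117.5000
P = D₁/(r − g) ⇒ r = D₁/P + g = 58,117.5000/621,336.01 + 0.025 = 0.093536 + 0.025 = 0.118536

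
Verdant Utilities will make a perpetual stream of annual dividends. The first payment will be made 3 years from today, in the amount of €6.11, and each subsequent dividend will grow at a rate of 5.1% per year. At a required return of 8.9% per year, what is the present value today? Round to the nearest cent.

€135.58

Value at end of year 2: C₁ / (r − g) = €6.11 / (0.089 − 0.051) = €160.7895
Discount to today: PV = €160.7895 / (1 + 0.089)^2 = €160.7895 / 1.185921 = €135.58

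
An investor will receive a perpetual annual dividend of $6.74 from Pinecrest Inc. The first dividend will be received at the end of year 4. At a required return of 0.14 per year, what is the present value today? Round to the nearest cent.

$32.50

Value at end of year 3: C / r = $6.74 / 0.14 = $48.1429
Discount to today: PV = $48.1429 / (1 + 0.14)^3 = $48.1429 / 1.481544 = $32.50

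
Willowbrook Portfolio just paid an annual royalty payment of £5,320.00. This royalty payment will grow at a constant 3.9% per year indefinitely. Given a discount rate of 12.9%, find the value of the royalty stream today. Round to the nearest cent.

D₁ = D₀ × (1 + g) = £5,320.00 × 1.039 = £5,527.4800
Growing perpetuity: P = D₁ / (r − g) = £5,527.4800 / (0.129 − 0.039) = £61,416.44

£61416.44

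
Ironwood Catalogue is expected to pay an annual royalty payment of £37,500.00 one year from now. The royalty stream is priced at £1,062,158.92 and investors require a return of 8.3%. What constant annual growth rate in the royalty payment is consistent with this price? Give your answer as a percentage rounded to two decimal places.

4.77%

P = D₁/(r−g) ⇒ g = r − D₁/P = 0.083 − £37,500.00/£1,062,158.92 = 0.047695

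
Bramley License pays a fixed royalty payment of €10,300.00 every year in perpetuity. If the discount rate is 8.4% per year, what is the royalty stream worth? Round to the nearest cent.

€122619.05

Level perpetuity: PV = C / r = €10,300.00 / 0.084 = €122,619.05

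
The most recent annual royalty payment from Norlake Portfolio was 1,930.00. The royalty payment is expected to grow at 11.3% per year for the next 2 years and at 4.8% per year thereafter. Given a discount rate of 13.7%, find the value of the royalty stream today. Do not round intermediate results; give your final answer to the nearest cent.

D_1 = 2148.09000
D_2 = 2390.82417
Terminal value at year 2: TV = D_2×(1+g_2)/(r−g_2) = 2505.58373/0.089 = 28152.62618
P_0 = D_1/(1+r)^1 + D_2/(1+r)^2 + TV/(1+r)^2
    = 1889.26121 + 1849.38235 + 21776.99665 = 25515.64021

25515.64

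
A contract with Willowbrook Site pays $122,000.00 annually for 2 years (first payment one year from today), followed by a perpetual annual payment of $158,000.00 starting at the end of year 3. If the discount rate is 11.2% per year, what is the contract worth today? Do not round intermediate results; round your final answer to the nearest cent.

PV of 2-year annuity: $122,000.00 × [1 − (1+0.112)^−2] / 0.112 = 208374.30775
Perpetuity value at year 2: $158,000.00 / 0.112 = 1410714.28571
PV of perpetuity: 1410714.28571 / (1+0.112)^2 = 1140852.47732
Total PV = 208374.30775 + 1140852.47732 = 1349226.78507

$1349226.79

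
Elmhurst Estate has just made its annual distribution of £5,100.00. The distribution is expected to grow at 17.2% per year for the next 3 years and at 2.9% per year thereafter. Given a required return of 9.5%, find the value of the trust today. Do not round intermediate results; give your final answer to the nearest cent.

D_1 = 5977.20000
D_2 = 7005.27840
D_3 = 8210.18628
Terminal value at year 3: TV = D_3×(1+g_2)/(r−g_2) = 8448.28169/0.066 = 128004.26799
P_0 = D_1/(1+r)^1 + D_2/(1+r)^2 + D_3/(1+r)^3 + TV/(1+r)^3
    = 5458.63014 + 5842.47901 + 6253.32000 + 97494.94370 = 115049.37286

£115049.37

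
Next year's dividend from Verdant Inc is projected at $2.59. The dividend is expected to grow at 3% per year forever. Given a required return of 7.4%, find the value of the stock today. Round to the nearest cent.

Growing perpetuity: P = D₁ / (r − g) = $2.5900 / (0.074 − 0.03) = $58.86

$58.86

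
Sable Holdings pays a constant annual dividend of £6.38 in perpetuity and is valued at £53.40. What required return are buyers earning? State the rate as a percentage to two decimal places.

11.95%

P = C/r ⇒ r = C/P = £6.38/£53.40 = 0.119476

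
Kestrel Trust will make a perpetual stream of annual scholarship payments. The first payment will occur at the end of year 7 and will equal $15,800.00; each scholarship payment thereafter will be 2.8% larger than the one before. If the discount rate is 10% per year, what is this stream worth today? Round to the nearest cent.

Value at end of year 6: C₁ / (r − g) = $15,800.00 / (0.1 − 0.028) = $219,444.4444
Discount to today: PV = $219,444.4444 / (1 + 0.1)^6 = $219,444.4444 / 1.771561 = $123,870.67

$123870.67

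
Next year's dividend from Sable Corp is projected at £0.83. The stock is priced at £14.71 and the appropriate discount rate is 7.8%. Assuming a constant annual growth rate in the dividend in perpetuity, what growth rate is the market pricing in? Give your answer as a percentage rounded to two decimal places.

2.16%

P = D₁/(r−g) ⇒ g = r − D₁/P = 0.078 − £0.83/£14.71 = 0.021576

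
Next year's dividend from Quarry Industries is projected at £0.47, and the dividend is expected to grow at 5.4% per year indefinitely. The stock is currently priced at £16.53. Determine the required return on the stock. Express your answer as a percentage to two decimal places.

8.24%

P = D₁/(r − g) ⇒ r = D₁/P + g = £0.4700/£16.53 + 0.054 = 0.028433 + 0.054 = 0.082433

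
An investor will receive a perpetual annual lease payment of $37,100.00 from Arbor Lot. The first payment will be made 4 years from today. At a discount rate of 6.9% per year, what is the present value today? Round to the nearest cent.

Value at end of year 3: C / r = $37,100.00 / 0.069 = $537,681.1594
Discount to today: PV = $537,681.1594 / (1 + 0.069)^3 = $537,681.1594 / 1.221612 = $440,140.88

$440140.88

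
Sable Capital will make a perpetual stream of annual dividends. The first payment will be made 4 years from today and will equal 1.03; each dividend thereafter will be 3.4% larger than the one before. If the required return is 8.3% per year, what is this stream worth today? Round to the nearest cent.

16.55

Value at end of year 3: C₁ / (r − g) = 1.03 / (0.083 − 0.034) = 21.0204
Discount to today: PV = 21.0204 / (1 + 0.083)^3 = 21.0204 / 1.270239 = 16.55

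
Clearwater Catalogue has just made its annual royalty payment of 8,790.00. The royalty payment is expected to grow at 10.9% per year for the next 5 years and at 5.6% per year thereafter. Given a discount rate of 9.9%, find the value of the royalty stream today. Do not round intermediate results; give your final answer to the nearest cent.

D_1 = 9748.11000
D_2 = 10810.65399
D_3 = 11989.01527
D_4 = 13295.81794
D_5 = 14745.06210
Terminal value at year 5: TV = D_5×(1+g_2)/(r−g_2) = 15570.78557/0.043 = 362111.29239
P_0 = D_1/(1+r)^1 + D_2/(1+r)^2 + D_3/(1+r)^3 + D_4/(1+r)^4 + D_5/(1+r)^5 + TV/(1+r)^5
    = 8869.98180 + 8950.69137 + 9032.13533 + 9114.32037 + 9197.25322 + 225867.42791 = 271031.81001

271031.81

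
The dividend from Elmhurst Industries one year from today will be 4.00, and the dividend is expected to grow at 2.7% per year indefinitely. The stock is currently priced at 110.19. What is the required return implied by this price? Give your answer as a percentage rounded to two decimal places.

P = D₁/(r − g) ⇒ r = D₁/P + g = 4.0000/110.19 + 0.027 = 0.036301 + 0.027 = 0.063301

6.33%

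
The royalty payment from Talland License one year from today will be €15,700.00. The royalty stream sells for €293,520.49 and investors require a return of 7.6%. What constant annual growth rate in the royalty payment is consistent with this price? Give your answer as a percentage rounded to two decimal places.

2.25%

P = D₁/(r−g) ⇒ g = r − D₁/P = 0.076 − €15,700.00/€293,520.49 = 0.022511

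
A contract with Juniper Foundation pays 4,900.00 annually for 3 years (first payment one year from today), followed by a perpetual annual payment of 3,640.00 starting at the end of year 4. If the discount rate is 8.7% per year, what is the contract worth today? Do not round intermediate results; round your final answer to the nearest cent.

PV of 3-year annuity: 4,900.00 × [1 − (1+0.087)^−3] / 0.087 = 12469.96129
Perpetuity value at year 3: 3,640.00 / 0.087 = 41839.08046
PV of perpetuity: 41839.08046 / (1+0.087)^3 = 32575.68065
Total PV = 12469.96129 + 32575.68065 = 45045.64193

45045.64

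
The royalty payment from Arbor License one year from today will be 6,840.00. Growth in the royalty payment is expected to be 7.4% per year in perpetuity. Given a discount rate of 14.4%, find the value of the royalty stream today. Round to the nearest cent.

Growing perpetuity: P = D₁ / (r − g) = 6,840.0000 / (0.144 − 0.074) = 97,714.29

97714.29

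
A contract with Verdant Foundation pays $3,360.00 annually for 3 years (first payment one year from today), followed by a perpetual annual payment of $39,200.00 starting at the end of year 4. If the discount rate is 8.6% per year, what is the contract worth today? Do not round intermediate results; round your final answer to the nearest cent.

$364441.69

PV of 3-year annuity: $3,360.00 × [1 − (1+0.086)^−3] / 0.086 = 8566.14967
Perpetuity value at year 3: $39,200.00 / 0.086 = 455813.95349
PV of perpetuity: 455813.95349 / (1+0.086)^3 = 355875.54071
Total PV = 8566.14967 + 355875.54071 = 364441.69038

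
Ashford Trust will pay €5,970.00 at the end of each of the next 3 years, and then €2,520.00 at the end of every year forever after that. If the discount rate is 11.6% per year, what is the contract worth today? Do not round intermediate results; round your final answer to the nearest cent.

PV of 3-year annuity: €5,970.00 × [1 − (1+0.116)^−3] / 0.116 = 14438.07117
Perpetuity value at year 3: €2,520.00 / 0.116 = 21724.13793
PV of perpetuity: 21724.13793 / (1+0.116)^3 = 15629.67573
Total PV = 14438.07117 + 15629.67573 = 30067.74690

€30067.75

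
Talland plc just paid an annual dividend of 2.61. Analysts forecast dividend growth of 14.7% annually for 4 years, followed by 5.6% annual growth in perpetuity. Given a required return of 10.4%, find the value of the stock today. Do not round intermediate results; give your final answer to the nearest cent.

D_1 = 2.99367
D_2 = 3.43374
D_3 = 3.93850
D_4 = 4.51746
Terminal value at year 4: TV = D_4×(1+g_2)/(r−g_2) = 4.77044/0.048 = 99.38409
P_0 = D_1/(1+r)^1 + D_2/(1+r)^2 + D_3/(1+r)^3 + D_4/(1+r)^4 + TV/(1+r)^4
    = 2.71166 + 2.81727 + 2.92701 + 3.04101 + 66.90223 = 78.39917

78.40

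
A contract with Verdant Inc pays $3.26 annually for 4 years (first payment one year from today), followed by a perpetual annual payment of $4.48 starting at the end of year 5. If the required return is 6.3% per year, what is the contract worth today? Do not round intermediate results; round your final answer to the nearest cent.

PV of 4-year annuity: $3.26 × [1 − (1+0.063)^−4] / 0.063 = 11.21908
Perpetuity value at year 4: $4.48 / 0.063 = 71.11111
PV of perpetuity: 71.11111 / (1+0.063)^4 = 55.69349
Total PV = 11.21908 + 55.69349 = 66.91256

$66.91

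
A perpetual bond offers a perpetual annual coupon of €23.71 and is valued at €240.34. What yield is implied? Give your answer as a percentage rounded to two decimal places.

P = C/r ⇒ r = C/P = €23.71/€240.34 = 0.098652

9.87%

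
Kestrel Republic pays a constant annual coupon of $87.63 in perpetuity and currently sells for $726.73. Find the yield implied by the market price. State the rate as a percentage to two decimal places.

12.06%

P = C/r ⇒ r = C/P = $87.63/$726.73 = 0.120581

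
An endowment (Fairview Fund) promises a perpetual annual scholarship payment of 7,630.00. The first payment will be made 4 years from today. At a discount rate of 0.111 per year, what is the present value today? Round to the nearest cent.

50125.58

Value at end of year 3: C / r = 7,630.00 / 0.111 = 68,738.7387
Discount to today: PV = 68,738.7387 / (1 + 0.111)^3 = 68,738.7387 / 1.371331 = 50,125.58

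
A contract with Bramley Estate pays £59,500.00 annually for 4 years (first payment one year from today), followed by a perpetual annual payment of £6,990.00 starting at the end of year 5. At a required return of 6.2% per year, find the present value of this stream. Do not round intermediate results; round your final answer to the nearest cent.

PV of 4-year annuity: £59,500.00 × [1 − (1+0.062)^−4] / 0.062 = 205233.07148
Perpetuity value at year 4: £6,990.00 / 0.062 = 112741.93548
PV of perpetuity: 112741.93548 / (1+0.062)^4 = 88631.36120
Total PV = 205233.07148 + 88631.36120 = 293864.43269

£293864.43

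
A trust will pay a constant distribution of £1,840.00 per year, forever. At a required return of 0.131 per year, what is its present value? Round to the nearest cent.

Level perpetuity: PV = C / r = £1,840.00 / 0.131 = £14,045.80

£14045.80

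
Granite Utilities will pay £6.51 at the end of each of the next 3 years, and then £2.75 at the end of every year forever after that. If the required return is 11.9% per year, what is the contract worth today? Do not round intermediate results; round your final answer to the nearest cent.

£32.16

PV of 3-year annuity: £6.51 × [1 − (1+0.119)^−3] / 0.119 = 15.66283
Perpetuity value at year 3: £2.75 / 0.119 = 23.10924
PV of perpetuity: 23.10924 / (1+0.119)^3 = 16.49284
Total PV = 15.66283 + 16.49284 = 32.15567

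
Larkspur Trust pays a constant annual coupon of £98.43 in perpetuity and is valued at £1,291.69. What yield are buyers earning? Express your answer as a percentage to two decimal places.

7.62%

P = C/r ⇒ r = C/P = £98.43/£1,291.69 = 0.076202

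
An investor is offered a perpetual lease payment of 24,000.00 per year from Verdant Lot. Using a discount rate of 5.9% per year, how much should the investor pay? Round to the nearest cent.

406779.66

Level perpetuity: PV = C / r = 24,000.00 / 0.059 = 406,779.66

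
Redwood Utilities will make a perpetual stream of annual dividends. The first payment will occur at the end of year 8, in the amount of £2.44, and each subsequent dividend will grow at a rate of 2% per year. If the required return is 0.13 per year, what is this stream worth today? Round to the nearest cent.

£9.43

Value at end of year 7: C₁ / (r − g) = £2.44 / (0.13 − 0.02) = £22.1818
Discount to today: PV = £22.1818 / (1 + 0.13)^7 = £22.1818 / 2.352605 = £9.43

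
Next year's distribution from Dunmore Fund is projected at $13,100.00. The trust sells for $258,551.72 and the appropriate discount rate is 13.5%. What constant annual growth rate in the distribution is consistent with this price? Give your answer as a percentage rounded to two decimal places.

P = D₁/(r−g) ⇒ g = r − D₁/P = 0.135 − $13,100.00/$258,551.72 = 0.084333

8.43%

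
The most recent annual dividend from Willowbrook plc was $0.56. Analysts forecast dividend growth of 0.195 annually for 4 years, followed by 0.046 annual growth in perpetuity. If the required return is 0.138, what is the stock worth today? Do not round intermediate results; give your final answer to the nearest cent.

$10.28

D_1 = 0.66920
D_2 = 0.79969
D_3 = 0.95563
D_4 = 1.14198
Terminal value at year 4: TV = D_4×(1+g_2)/(r−g_2) = 1.19451/0.092 = 12.98385
P_0 = D_1/(1+r)^1 + D_2/(1+r)^2 + D_3/(1+r)^3 + D_4/(1+r)^4 + TV/(1+r)^4
    = 0.58805 + 0.61750 + 0.64843 + 0.68091 + 7.74167 = 10.27656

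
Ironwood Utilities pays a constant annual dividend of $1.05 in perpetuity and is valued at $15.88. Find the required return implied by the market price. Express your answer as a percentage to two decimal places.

6.61%

P = C/r ⇒ r = C/P = $1.05/$15.88 = 0.066121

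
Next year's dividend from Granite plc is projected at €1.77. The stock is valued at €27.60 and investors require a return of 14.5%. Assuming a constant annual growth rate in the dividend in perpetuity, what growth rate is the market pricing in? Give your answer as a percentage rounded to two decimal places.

P = D₁/(r−g) ⇒ g = r − D₁/P = 0.145 − €1.77/€27.60 = 0.080870

8.09%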